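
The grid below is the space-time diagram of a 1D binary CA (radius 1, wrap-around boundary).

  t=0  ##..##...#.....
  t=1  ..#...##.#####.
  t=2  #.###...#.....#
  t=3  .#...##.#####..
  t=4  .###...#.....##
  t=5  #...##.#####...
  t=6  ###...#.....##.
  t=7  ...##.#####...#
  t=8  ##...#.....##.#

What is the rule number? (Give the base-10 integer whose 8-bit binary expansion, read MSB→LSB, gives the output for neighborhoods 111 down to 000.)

  [7] ### => .  t=1,i=10
  [6] ##. => .  t=0,i=1
  [5] #.# => #  t=1,i=8
  [4] #.. => #  t=0,i=2
  [3] .## => .  t=0,i=0
  [2] .#. => #  t=0,i=9
  [1] ..# => .  t=0,i=3
  [0] ... => #  t=0,i=7
  bits 00110101 = 53

53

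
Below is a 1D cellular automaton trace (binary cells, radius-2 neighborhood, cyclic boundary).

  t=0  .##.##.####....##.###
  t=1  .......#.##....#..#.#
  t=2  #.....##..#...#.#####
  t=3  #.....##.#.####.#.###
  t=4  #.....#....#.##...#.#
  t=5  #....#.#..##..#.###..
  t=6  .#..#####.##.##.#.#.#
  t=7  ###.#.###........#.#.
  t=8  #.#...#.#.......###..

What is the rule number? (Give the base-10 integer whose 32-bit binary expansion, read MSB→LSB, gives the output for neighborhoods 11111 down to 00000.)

4036368356

  nb #####: next=#  (t=2,i=18, bit31=1)
  nb ####.: next=#  (t=0,i=9, bit30=1)
  nb ###.#: next=#  (t=0,i=20, bit29=1)
  nb ###..: next=#  (t=0,i=10, bit28=1)
  nb ##.##: next=.  (t=0,i=0, bit27=0)
  nb ##.#.: next=.  (t=3,i=8, bit26=0)
  nb ##..#: next=.  (t=2,i=8, bit25=0)
  nb ##...: next=.  (t=0,i=11, bit24=0)
  nb #.###: next=#  (t=0,i=7, bit23=1)
  nb #.##.: next=.  (t=0,i=1, bit22=0)
  nb #.#.#: next=.  (t=3,i=9, bit21=0)
  nb #.#..: next=#  (t=1,i=20, bit20=1)
  nb #..##: next=.  (t=5,i=9, bit19=0)
  nb #..#.: next=#  (t=1,i=17, bit18=1)
  nb #...#: next=#  (t=2,i=12, bit17=1)
  nb #....: next=.  (t=0,i=12, bit16=0)
  nb .####: next=.  (t=0,i=8, bit15=0)
  nb .###.: next=.  (t=0,i=19, bit14=0)
  nb .##.#: next=.  (t=0,i=2, bit13=0)
  nb .##..: next=#  (t=1,i=10, bit12=1)
  nb .#.##: next=.  (t=1,i=8, bit11=0)
  nb .#.#.: next=#  (t=1,i=19, bit10=1)
  nb .#..#: next=#  (t=1,i=16, bit9=1)
  nb .#...: next=#  (t=1,i=0, bit8=1)
  nb ..###: next=#  (t=6,i=4, bit7=1)
  nb ..##.: next=#  (t=0,i=15, bit6=1)
  nb ..#.#: next=#  (t=1,i=7, bit5=1)
  nb ..#..: next=.  (t=1,i=15, bit4=0)
  nb ...##: next=.  (t=0,i=14, bit3=0)
  nb ...#.: next=#  (t=1,i=6, bit2=1)
  nb ....#: next=.  (t=0,i=13, bit1=0)
  nb .....: next=.  (t=1,i=2, bit0=0)
  bits 11110000100101100001011111100100 = 4036368356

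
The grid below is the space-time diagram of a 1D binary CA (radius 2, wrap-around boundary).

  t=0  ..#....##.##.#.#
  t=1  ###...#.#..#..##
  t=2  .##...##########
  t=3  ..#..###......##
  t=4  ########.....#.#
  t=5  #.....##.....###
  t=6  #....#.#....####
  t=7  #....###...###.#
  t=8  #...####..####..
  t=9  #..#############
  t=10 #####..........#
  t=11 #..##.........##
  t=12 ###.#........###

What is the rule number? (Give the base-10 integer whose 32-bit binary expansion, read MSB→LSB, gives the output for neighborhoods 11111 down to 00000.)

  ##### -> .   bit 31 = 0  t=1,i=0
  ####. -> #   bit 30 = 1  t=1,i=1
  ###.# -> #   bit 29 = 1  t=2,i=15
  ###.. -> #   bit 28 = 1  t=1,i=2
  ##.## -> .   bit 27 = 0  t=0,i=9
  ##.#. -> .   bit 26 = 0  t=0,i=12
  ##..# -> #   bit 25 = 1  t=3,i=0
  ##... -> .   bit 24 = 0  t=1,i=3
  #.### -> #   bit 23 = 1  t=4,i=15
  #.##. -> .   bit 22 = 0  t=0,i=10
  #.#.# -> .   bit 21 = 0  t=0,i=13
  #.#.. -> #   bit 20 = 1  t=0,i=15
  #..## -> #   bit 19 = 1  t=1,i=13
  #..#. -> #   bit 18 = 1  t=0,i=1
  #...# -> .   bit 17 = 0  t=1,i=4
  #.... -> .   bit 16 = 0  t=0,i=4
  .#### -> #   bit 15 = 1  t=1,i=15
  .###. -> #   bit 14 = 1  t=3,i=6
  .##.# -> #   bit 13 = 1  t=0,i=8
  .##.. -> #   bit 12 = 1  t=2,i=2
  .#.## -> #   bit 11 = 1  t=4,i=14
  .#.#. -> #   bit 10 = 1  t=0,i=14
  .#..# -> #   bit 9 = 1  t=0,i=0
  .#... -> .   bit 8 = 0  t=0,i=3
  ..### -> #   bit 7 = 1  t=1,i=14
  ..##. -> .   bit 6 = 0  t=0,i=7
  ..#.# -> #   bit 5 = 1  t=1,i=6
  ..#.. -> #   bit 4 = 1  t=0,i=2
  ...## -> #   bit 3 = 1  t=0,i=6
  ...#. -> .   bit 2 = 0  t=1,i=5
  ....# -> .   bit 1 = 0  t=0,i=5
  ..... -> .   bit 0 = 0  t=3,i=10
  bits 01110010100111001111111010111000 = 1922891448

1922891448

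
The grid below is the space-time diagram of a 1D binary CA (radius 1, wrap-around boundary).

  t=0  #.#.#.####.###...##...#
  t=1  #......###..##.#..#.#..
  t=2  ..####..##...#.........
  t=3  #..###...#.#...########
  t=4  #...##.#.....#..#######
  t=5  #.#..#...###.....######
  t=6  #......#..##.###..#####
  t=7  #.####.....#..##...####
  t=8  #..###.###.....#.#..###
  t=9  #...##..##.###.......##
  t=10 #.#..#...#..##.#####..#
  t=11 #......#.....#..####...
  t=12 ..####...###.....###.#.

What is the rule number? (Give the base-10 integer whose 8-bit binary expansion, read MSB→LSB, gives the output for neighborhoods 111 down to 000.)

  ### -> #   bit 7 = 1  t=0,i=7
  ##. -> #   bit 6 = 1  t=0,i=0
  #.# -> .   bit 5 = 0  t=0,i=1
  #.. -> .   bit 4 = 0  t=0,i=14
  .## -> .   bit 3 = 0  t=0,i=6
  .#. -> .   bit 2 = 0  t=0,i=2
  ..# -> .   bit 1 = 0  t=0,i=16
  ... -> #   bit 0 = 1  t=0,i=15
  bits 11000001 = 193

193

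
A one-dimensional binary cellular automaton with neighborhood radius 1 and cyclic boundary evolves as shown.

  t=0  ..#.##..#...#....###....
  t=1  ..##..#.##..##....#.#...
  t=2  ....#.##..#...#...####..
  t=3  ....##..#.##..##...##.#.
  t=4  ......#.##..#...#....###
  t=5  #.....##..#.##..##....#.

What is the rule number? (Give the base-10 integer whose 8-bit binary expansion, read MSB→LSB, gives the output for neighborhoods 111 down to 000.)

180

  nb ###: next=#  (t=0,i=18, bit7=1)
  nb ##.: next=.  (t=0,i=5, bit6=0)
  nb #.#: next=#  (t=0,i=3, bit5=1)
  nb #..: next=#  (t=0,i=6, bit4=1)
  nb .##: next=.  (t=0,i=4, bit3=0)
  nb .#.: next=#  (t=0,i=2, bit2=1)
  nb ..#: next=.  (t=0,i=1, bit1=0)
  nb ...: next=.  (t=0,i=0, bit0=0)
  bits 10110100 = 180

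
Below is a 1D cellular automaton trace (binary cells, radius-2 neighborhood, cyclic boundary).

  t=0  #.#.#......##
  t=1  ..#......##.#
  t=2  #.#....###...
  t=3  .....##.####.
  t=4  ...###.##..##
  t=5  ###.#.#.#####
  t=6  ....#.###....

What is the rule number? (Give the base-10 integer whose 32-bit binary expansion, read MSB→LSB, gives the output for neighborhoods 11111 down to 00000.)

  [31] ##### => .  t=5,i=0
  [30] ####. => .  t=3,i=10
  [29] ###.# => .  t=0,i=0
  [28] ###.. => #  t=2,i=9
  [27] ##.## => #  t=3,i=7
  [26] ##.#. => .  t=0,i=1
  [25] ##..# => #  t=4,i=9
  [24] ##... => #  t=2,i=10
  [23] #.### => #  t=3,i=8
  [22] #.##. => .  t=4,i=7
  [21] #.#.# => #  t=0,i=2
  [20] #.#.. => .  t=0,i=4
  [19] #..## => #  t=4,i=10
  [18] #..#. => .  t=1,i=1
  [17] #...# => #  t=2,i=11
  [16] #.... => .  t=0,i=6
  [15] .#### => .  t=3,i=9
  [14] .###. => #  t=0,i=12
  [13] .##.# => .  t=1,i=10
  [12] .##.. => #  t=4,i=8
  [11] .#.## => #  t=5,i=7
  [10] .#.#. => .  t=0,i=3
  [9] .#..# => #  t=1,i=0
  [8] .#... => .  t=0,i=5
  [7] ..### => .  t=0,i=11
  [6] ..##. => #  t=1,i=9
  [5] ..#.# => .  t=2,i=0
  [4] ..#.. => #  t=1,i=2
  [3] ...## => #  t=0,i=10
  [2] ...#. => .  t=2,i=12
  [1] ....# => #  t=0,i=9
  [0] ..... => .  t=0,i=7
  bits 00011011101010100101101001011010 = 464149082

464149082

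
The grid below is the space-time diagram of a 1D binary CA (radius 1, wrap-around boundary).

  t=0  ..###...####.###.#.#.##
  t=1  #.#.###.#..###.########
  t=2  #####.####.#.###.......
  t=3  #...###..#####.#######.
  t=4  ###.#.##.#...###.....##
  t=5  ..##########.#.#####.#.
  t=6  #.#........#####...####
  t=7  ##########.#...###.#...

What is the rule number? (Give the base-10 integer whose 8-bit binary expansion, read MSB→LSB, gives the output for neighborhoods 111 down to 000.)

  nb ###: next=.  (t=0,i=3, bit7=0)
  nb ##.: next=#  (t=0,i=4, bit6=1)
  nb #.#: next=#  (t=0,i=12, bit5=1)
  nb #..: next=#  (t=0,i=0, bit4=1)
  nb .##: next=#  (t=0,i=2, bit3=1)
  nb .#.: next=#  (t=0,i=17, bit2=1)
  nb ..#: next=.  (t=0,i=1, bit1=0)
  nb ...: next=#  (t=0,i=6, bit0=1)
  bits 01111101 = 125

125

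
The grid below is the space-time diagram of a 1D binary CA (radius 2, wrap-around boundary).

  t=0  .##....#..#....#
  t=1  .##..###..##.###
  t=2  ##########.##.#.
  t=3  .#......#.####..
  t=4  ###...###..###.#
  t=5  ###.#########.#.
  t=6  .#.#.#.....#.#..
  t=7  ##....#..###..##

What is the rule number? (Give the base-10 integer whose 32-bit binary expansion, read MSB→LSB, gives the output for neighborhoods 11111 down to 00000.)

  ##### -> .   bit 31 = 0  t=2,i=2
  ####. -> #   bit 30 = 1  t=2,i=8
  ###.# -> .   bit 29 = 0  t=1,i=15
  ###.. -> #   bit 28 = 1  t=1,i=7
  ##.## -> #   bit 27 = 1  t=1,i=0
  ##.#. -> #   bit 26 = 1  t=2,i=13
  ##..# -> #   bit 25 = 1  t=1,i=3
  ##... -> .   bit 24 = 0  t=0,i=3
  #.### -> .   bit 23 = 0  t=1,i=13
  #.##. -> #   bit 22 = 1  t=0,i=1
  #.#.# -> .   bit 21 = 0  t=2,i=14
  #.#.. -> .   bit 20 = 0  t=6,i=5
  #..## -> #   bit 19 = 1  t=1,i=4
  #..#. -> .   bit 18 = 0  t=0,i=9
  #...# -> #   bit 17 = 1  t=3,i=15
  #.... -> .   bit 16 = 0  t=0,i=4
  .#### -> #   bit 15 = 1  t=2,i=1
  .###. -> #   bit 14 = 1  t=1,i=6
  .##.# -> #   bit 13 = 1  t=1,i=11
  .##.. -> #   bit 12 = 1  t=0,i=2
  .#.## -> .   bit 11 = 0  t=0,i=0
  .#.#. -> .   bit 10 = 0  t=6,i=2
  .#..# -> .   bit 9 = 0  t=0,i=8
  .#... -> #   bit 8 = 1  t=0,i=11
  ..### -> #   bit 7 = 1  t=1,i=5
  ..##. -> .   bit 6 = 0  t=1,i=10
  ..#.# -> #   bit 5 = 1  t=0,i=15
  ..#.. -> #   bit 4 = 1  t=0,i=7
  ...## -> #   bit 3 = 1  t=4,i=5
  ...#. -> #   bit 2 = 1  t=0,i=6
  ....# -> #   bit 1 = 1  t=0,i=5
  ..... -> .   bit 0 = 0  t=3,i=4
  bits 01011110010010101111000110111110 = 1581969854

1581969854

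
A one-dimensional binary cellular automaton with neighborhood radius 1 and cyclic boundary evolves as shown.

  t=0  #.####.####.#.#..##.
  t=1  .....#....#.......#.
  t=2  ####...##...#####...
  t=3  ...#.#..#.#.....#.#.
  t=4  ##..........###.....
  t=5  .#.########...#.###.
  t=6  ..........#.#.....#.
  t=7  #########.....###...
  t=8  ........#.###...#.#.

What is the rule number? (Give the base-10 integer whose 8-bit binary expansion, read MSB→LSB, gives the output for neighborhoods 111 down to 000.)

65

  nb ###: next=.  (t=0,i=3, bit7=0)
  nb ##.: next=#  (t=0,i=5, bit6=1)
  nb #.#: next=.  (t=0,i=1, bit5=0)
  nb #..: next=.  (t=0,i=15, bit4=0)
  nb .##: next=.  (t=0,i=2, bit3=0)
  nb .#.: next=.  (t=0,i=0, bit2=0)
  nb ..#: next=.  (t=0,i=16, bit1=0)
  nb ...: next=#  (t=1,i=0, bit0=1)
  bits 01000001 = 65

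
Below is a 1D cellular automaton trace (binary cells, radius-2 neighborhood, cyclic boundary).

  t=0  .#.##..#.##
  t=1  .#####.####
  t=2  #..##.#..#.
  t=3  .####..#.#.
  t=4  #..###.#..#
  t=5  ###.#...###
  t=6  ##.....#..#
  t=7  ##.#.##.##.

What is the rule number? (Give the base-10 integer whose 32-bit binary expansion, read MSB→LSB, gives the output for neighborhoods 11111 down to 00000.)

3664345710

  nb #####: next=#  (t=1,i=3, bit31=1)
  nb ####.: next=#  (t=1,i=4, bit30=1)
  nb ###.#: next=.  (t=1,i=5, bit29=0)
  nb ###..: next=#  (t=3,i=4, bit28=1)
  nb ##.##: next=#  (t=1,i=0, bit27=1)
  nb ##.#.: next=.  (t=0,i=0, bit26=0)
  nb ##..#: next=#  (t=0,i=5, bit25=1)
  nb ##...: next=.  (t=6,i=2, bit24=0)
  nb #.###: next=.  (t=1,i=1, bit23=0)
  nb #.##.: next=#  (t=0,i=3, bit22=1)
  nb #.#.#: next=#  (t=0,i=1, bit21=1)
  nb #.#..: next=.  (t=2,i=0, bit20=0)
  nb #..##: next=#  (t=2,i=2, bit19=1)
  nb #..#.: next=.  (t=0,i=6, bit18=0)
  nb #...#: next=.  (t=5,i=6, bit17=0)
  nb #....: next=#  (t=6,i=3, bit16=1)
  nb .####: next=.  (t=1,i=2, bit15=0)
  nb .###.: next=#  (t=4,i=4, bit14=1)
  nb .##.#: next=#  (t=0,i=10, bit13=1)
  nb .##..: next=#  (t=0,i=4, bit12=1)
  nb .#.##: next=#  (t=0,i=2, bit11=1)
  nb .#.#.: next=.  (t=2,i=10, bit10=0)
  nb .#..#: next=#  (t=2,i=1, bit9=1)
  nb .#...: next=.  (t=5,i=5, bit8=0)
  nb ..###: next=.  (t=3,i=1, bit7=0)
  nb ..##.: next=#  (t=2,i=3, bit6=1)
  nb ..#.#: next=#  (t=0,i=7, bit5=1)
  nb ..#..: next=.  (t=6,i=7, bit4=0)
  nb ...##: next=#  (t=5,i=7, bit3=1)
  nb ...#.: next=#  (t=6,i=6, bit2=1)
  nb ....#: next=#  (t=6,i=5, bit1=1)
  nb .....: next=.  (t=6,i=4, bit0=0)
  bits 11011010011010010111101001101110 = 3664345710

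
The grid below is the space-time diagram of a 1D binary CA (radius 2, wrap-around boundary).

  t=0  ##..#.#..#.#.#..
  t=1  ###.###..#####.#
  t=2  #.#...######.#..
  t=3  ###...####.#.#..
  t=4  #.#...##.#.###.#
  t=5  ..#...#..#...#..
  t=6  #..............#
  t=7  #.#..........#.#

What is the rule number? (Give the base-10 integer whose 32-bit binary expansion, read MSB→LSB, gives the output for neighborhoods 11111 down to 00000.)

2990118114

  #####|#  b31=1 t=1,i=11
  ####.|.  b30=0 t=1,i=1
  ###.#|#  b29=1 t=1,i=2
  ###..|#  b28=1 t=1,i=6
  ##.##|.  b27=0 t=1,i=3
  ##.#.|.  b26=0 t=2,i=12
  ##..#|#  b25=1 t=0,i=2
  ##...|.  b24=0 t=3,i=3
  #.###|.  b23=0 t=1,i=4
  #.##.|.  b22=0 t=4,i=15
  #.#.#|#  b21=1 t=0,i=11
  #.#..|#  b20=1 t=0,i=6
  #..##|#  b19=1 t=0,i=15
  #..#.|.  b18=0 t=0,i=3
  #...#|.  b17=0 t=2,i=4
  #....|#  b16=1 t=5,i=15
  .####|#  b15=1 t=1,i=0
  .###.|.  b14=0 t=1,i=5
  .##.#|.  b13=0 t=4,i=0
  .##..|#  b12=1 t=0,i=1
  .#.##|.  b11=0 t=4,i=10
  .#.#.|#  b10=1 t=0,i=5
  .#..#|.  b9=0 t=0,i=7
  .#...|.  b8=0 t=2,i=3
  ..###|#  b7=1 t=1,i=9
  ..##.|#  b6=1 t=0,i=0
  ..#.#|#  b5=1 t=0,i=4
  ..#..|.  b4=0 t=5,i=2
  ...##|.  b3=0 t=2,i=5
  ...#.|.  b2=0 t=5,i=1
  ....#|#  b1=1 t=5,i=0
  .....|.  b0=0 t=6,i=3
  bits 10110010001110011001010011100010 = 2990118114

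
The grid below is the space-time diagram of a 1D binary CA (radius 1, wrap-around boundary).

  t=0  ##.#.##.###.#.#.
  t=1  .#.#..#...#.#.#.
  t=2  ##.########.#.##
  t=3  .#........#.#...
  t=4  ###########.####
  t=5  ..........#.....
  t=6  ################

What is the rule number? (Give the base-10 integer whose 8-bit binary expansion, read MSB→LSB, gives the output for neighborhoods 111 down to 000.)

87

  ### -> .   bit 7 = 0  t=0,i=9
  ##. -> #   bit 6 = 1  t=0,i=1
  #.# -> .   bit 5 = 0  t=0,i=2
  #.. -> #   bit 4 = 1  t=1,i=4
  .## -> .   bit 3 = 0  t=0,i=0
  .#. -> #   bit 2 = 1  t=0,i=3
  ..# -> #   bit 1 = 1  t=1,i=0
  ... -> #   bit 0 = 1  t=1,i=8
  bits 01010111 = 87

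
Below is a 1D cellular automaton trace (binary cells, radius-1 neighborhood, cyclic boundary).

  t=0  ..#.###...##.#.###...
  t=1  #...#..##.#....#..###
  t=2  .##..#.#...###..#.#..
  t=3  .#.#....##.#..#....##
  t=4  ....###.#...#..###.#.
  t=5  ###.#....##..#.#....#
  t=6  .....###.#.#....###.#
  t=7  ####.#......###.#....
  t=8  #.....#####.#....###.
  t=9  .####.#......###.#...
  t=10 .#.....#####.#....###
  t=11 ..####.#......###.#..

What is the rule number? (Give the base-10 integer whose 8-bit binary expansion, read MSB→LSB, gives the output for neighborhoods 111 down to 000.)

25

  [7] ### => .  t=0,i=5
  [6] ##. => .  t=0,i=6
  [5] #.# => .  t=0,i=3
  [4] #.. => #  t=0,i=7
  [3] .## => #  t=0,i=4
  [2] .#. => .  t=0,i=2
  [1] ..# => .  t=0,i=1
  [0] ... => #  t=0,i=0
  bits 00011001 = 25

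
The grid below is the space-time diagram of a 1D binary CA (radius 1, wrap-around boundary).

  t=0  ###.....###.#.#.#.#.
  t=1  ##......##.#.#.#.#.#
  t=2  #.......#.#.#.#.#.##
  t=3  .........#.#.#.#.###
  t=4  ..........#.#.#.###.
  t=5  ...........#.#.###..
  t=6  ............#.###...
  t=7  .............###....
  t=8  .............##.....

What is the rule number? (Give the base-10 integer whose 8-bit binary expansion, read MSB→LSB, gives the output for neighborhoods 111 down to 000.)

168

  ###|#  b7=1 t=0,i=1
  ##.|.  b6=0 t=0,i=2
  #.#|#  b5=1 t=0,i=11
  #..|.  b4=0 t=0,i=3
  .##|#  b3=1 t=0,i=0
  .#.|.  b2=0 t=0,i=12
  ..#|.  b1=0 t=0,i=7
  ...|.  b0=0 t=0,i=4
  bits 10101000 = 168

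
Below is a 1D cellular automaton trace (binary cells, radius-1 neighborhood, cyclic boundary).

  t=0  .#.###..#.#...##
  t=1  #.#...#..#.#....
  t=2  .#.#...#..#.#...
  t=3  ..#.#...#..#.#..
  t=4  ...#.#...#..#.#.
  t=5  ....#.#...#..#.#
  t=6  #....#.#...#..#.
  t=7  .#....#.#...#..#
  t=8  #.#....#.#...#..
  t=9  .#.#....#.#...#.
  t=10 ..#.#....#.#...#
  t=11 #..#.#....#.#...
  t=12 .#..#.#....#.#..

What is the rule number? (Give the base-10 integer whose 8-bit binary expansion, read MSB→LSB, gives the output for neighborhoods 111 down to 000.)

  ### -> .   bit 7 = 0  t=0,i=4
  ##. -> .   bit 6 = 0  t=0,i=5
  #.# -> #   bit 5 = 1  t=0,i=0
  #.. -> #   bit 4 = 1  t=0,i=6
  .## -> .   bit 3 = 0  t=0,i=3
  .#. -> .   bit 2 = 0  t=0,i=1
  ..# -> .   bit 1 = 0  t=0,i=7
  ... -> .   bit 0 = 0  t=0,i=12
  bits 00110000 = 48

48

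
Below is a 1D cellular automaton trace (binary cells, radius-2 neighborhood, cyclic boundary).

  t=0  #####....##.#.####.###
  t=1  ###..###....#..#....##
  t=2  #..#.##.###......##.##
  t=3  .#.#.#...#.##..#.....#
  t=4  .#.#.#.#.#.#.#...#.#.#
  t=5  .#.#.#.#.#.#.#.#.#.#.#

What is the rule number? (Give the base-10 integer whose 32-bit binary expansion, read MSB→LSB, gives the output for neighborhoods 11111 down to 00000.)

2205401250

  nb #####: next=#  (t=0,i=0, bit31=1)
  nb ####.: next=.  (t=0,i=3, bit30=0)
  nb ###.#: next=.  (t=0,i=17, bit29=0)
  nb ###..: next=.  (t=0,i=4, bit28=0)
  nb ##.##: next=.  (t=0,i=18, bit27=0)
  nb ##.#.: next=.  (t=0,i=11, bit26=0)
  nb ##..#: next=#  (t=1,i=3, bit25=1)
  nb ##...: next=#  (t=0,i=5, bit24=1)
  nb #.###: next=.  (t=0,i=14, bit23=0)
  nb #.##.: next=#  (t=2,i=5, bit22=1)
  nb #.#.#: next=#  (t=0,i=12, bit21=1)
  nb #.#..: next=#  (t=3,i=5, bit20=1)
  nb #..##: next=.  (t=1,i=4, bit19=0)
  nb #..#.: next=.  (t=1,i=14, bit18=0)
  nb #...#: next=#  (t=3,i=7, bit17=1)
  nb #....: next=#  (t=0,i=6, bit16=1)
  nb .####: next=#  (t=0,i=15, bit15=1)
  nb .###.: next=#  (t=1,i=6, bit14=1)
  nb .##.#: next=.  (t=0,i=10, bit13=0)
  nb .##..: next=.  (t=3,i=12, bit12=0)
  nb .#.##: next=.  (t=0,i=13, bit11=0)
  nb .#.#.: next=.  (t=3,i=0, bit10=0)
  nb .#..#: next=.  (t=1,i=13, bit9=0)
  nb .#...: next=.  (t=1,i=16, bit8=0)
  nb ..###: next=#  (t=1,i=5, bit7=1)
  nb ..##.: next=.  (t=0,i=9, bit6=0)
  nb ..#.#: next=#  (t=2,i=3, bit5=1)
  nb ..#..: next=.  (t=1,i=12, bit4=0)
  nb ...##: next=.  (t=0,i=8, bit3=0)
  nb ...#.: next=.  (t=1,i=11, bit2=0)
  nb ....#: next=#  (t=0,i=7, bit1=1)
  nb .....: next=.  (t=2,i=13, bit0=0)
  bits 10000011011100111100000010100010 = 2205401250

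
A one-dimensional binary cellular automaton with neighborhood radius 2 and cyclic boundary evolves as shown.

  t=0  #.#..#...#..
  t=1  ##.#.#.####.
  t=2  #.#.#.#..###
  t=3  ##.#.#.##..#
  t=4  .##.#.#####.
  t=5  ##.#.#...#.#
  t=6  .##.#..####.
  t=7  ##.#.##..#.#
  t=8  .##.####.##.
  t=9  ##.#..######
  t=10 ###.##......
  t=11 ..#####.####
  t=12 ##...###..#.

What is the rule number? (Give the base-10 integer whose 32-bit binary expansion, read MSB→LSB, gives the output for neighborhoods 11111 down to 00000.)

1867128447

  #####|.  b31=0 t=4,i=8
  ####.|#  b30=1 t=1,i=9
  ###.#|#  b29=1 t=1,i=10
  ###..|.  b28=0 t=4,i=10
  ##.##|#  b27=1 t=1,i=11
  ##.#.|#  b26=1 t=1,i=2
  ##..#|#  b25=1 t=3,i=9
  ##...|#  b24=1 t=10,i=6
  #.###|.  b23=0 t=1,i=7
  #.##.|#  b22=1 t=1,i=0
  #.#.#|.  b21=0 t=1,i=3
  #.#..|.  b20=0 t=0,i=2
  #..##|#  b19=1 t=2,i=8
  #..#.|.  b18=0 t=0,i=4
  #...#|#  b17=1 t=0,i=7
  #....|.  b16=0 t=10,i=7
  .####|.  b15=0 t=1,i=8
  .###.|.  b14=0 t=3,i=0
  .##.#|.  b13=0 t=1,i=1
  .##..|#  b12=1 t=3,i=8
  .#.##|#  b11=1 t=1,i=6
  .#.#.|#  b10=1 t=0,i=1
  .#..#|#  b9=1 t=0,i=3
  .#...|.  b8=0 t=0,i=6
  ..###|.  b7=0 t=2,i=9
  ..##.|#  b6=1 t=4,i=1
  ..#.#|#  b5=1 t=0,i=0
  ..#..|#  b4=1 t=0,i=5
  ...##|#  b3=1 t=10,i=11
  ...#.|#  b2=1 t=0,i=8
  ....#|#  b1=1 t=10,i=10
  .....|#  b0=1 t=10,i=8
  bits 01101111010010100001111001111111 = 1867128447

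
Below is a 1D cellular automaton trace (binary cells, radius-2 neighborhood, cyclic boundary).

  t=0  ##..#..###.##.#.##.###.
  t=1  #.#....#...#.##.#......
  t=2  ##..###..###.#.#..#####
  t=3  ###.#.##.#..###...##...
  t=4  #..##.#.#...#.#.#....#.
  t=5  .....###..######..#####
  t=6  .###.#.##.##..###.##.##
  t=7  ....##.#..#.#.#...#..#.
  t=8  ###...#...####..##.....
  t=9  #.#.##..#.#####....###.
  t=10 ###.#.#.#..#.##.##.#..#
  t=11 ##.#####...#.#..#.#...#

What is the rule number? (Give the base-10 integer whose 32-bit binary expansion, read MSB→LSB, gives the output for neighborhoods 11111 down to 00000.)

1449362599

  ##### -> .   bit 31 = 0  t=2,i=20
  ####. -> #   bit 30 = 1  t=2,i=0
  ###.# -> .   bit 29 = 0  t=0,i=9
  ###.. -> #   bit 28 = 1  t=2,i=1
  ##.## -> .   bit 27 = 0  t=0,i=10
  ##.#. -> #   bit 26 = 1  t=0,i=13
  ##..# -> #   bit 25 = 1  t=0,i=2
  ##... -> .   bit 24 = 0  t=3,i=15
  #.### -> .   bit 23 = 0  t=0,i=19
  #.##. -> #   bit 22 = 1  t=0,i=0
  #.#.# -> #   bit 21 = 1  t=0,i=14
  #.#.. -> .   bit 20 = 0  t=1,i=2
  #..## -> .   bit 19 = 0  t=0,i=6
  #..#. -> .   bit 18 = 0  t=0,i=3
  #...# -> #   bit 17 = 1  t=1,i=9
  #.... -> #   bit 16 = 1  t=1,i=4
  .#### -> #   bit 15 = 1  t=2,i=19
  .###. -> .   bit 14 = 0  t=0,i=8
  .##.# -> .   bit 13 = 0  t=0,i=12
  .##.. -> .   bit 12 = 0  t=0,i=1
  .#.## -> .   bit 11 = 0  t=0,i=15
  .#.#. -> #   bit 10 = 1  t=1,i=1
  .#..# -> .   bit 9 = 0  t=0,i=5
  .#... -> .   bit 8 = 0  t=1,i=3
  ..### -> #   bit 7 = 1  t=0,i=7
  ..##. -> .   bit 6 = 0  t=3,i=18
  ..#.# -> #   bit 5 = 1  t=1,i=0
  ..#.. -> .   bit 4 = 0  t=0,i=4
  ...## -> .   bit 3 = 0  t=3,i=17
  ...#. -> #   bit 2 = 1  t=1,i=6
  ....# -> #   bit 1 = 1  t=1,i=5
  ..... -> #   bit 0 = 1  t=1,i=19
  bits 01010110011000111000010010100111 = 1449362599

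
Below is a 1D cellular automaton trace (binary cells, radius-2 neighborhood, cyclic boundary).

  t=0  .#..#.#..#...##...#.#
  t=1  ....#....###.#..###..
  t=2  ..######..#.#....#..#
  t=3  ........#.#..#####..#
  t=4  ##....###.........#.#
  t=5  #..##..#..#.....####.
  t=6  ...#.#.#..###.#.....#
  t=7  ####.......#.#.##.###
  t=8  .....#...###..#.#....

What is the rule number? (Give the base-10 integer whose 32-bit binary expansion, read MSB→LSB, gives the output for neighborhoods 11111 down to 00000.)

  nb #####: next=.  (t=2,i=4, bit31=0)
  nb ####.: next=.  (t=2,i=6, bit30=0)
  nb ###.#: next=.  (t=1,i=11, bit29=0)
  nb ###..: next=.  (t=1,i=18, bit28=0)
  nb ##.##: next=.  (t=7,i=17, bit27=0)
  nb ##.#.: next=#  (t=1,i=12, bit26=1)
  nb ##..#: next=#  (t=2,i=8, bit25=1)
  nb ##...: next=.  (t=0,i=15, bit24=0)
  nb #.###: next=.  (t=4,i=20, bit23=0)
  nb #.##.: next=.  (t=7,i=15, bit22=0)
  nb #.#.#: next=.  (t=0,i=20, bit21=0)
  nb #.#..: next=.  (t=0,i=1, bit20=0)
  nb #..##: next=.  (t=1,i=15, bit19=0)
  nb #..#.: next=.  (t=0,i=3, bit18=0)
  nb #...#: next=#  (t=0,i=11, bit17=1)
  nb #....: next=#  (t=1,i=6, bit16=1)
  nb .####: next=.  (t=2,i=3, bit15=0)
  nb .###.: next=#  (t=1,i=10, bit14=1)
  nb .##.#: next=#  (t=7,i=16, bit13=1)
  nb .##..: next=.  (t=0,i=14, bit12=0)
  nb .#.##: next=#  (t=4,i=19, bit11=1)
  nb .#.#.: next=.  (t=0,i=0, bit10=0)
  nb .#..#: next=.  (t=0,i=2, bit9=0)
  nb .#...: next=#  (t=0,i=10, bit8=1)
  nb ..###: next=.  (t=1,i=9, bit7=0)
  nb ..##.: next=#  (t=0,i=13, bit6=1)
  nb ..#.#: next=#  (t=0,i=4, bit5=1)
  nb ..#..: next=#  (t=0,i=9, bit4=1)
  nb ...##: next=.  (t=0,i=12, bit3=0)
  nb ...#.: next=#  (t=0,i=17, bit2=1)
  nb ....#: next=#  (t=1,i=2, bit1=1)
  nb .....: next=.  (t=1,i=0, bit0=0)
  bits 00000110000000110110100101110110 = 100886902

100886902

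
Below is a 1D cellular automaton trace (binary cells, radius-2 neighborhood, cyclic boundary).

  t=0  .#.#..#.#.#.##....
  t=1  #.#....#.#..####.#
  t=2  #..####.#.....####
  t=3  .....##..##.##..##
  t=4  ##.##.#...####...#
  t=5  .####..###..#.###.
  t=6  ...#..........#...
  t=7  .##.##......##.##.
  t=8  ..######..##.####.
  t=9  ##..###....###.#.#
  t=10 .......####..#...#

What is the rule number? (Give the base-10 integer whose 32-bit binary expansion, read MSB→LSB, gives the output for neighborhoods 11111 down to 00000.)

  nb #####: next=#  (t=2,i=16, bit31=1)
  nb ####.: next=#  (t=1,i=14, bit30=1)
  nb ###.#: next=#  (t=1,i=15, bit29=1)
  nb ###..: next=.  (t=2,i=0, bit28=0)
  nb ##.##: next=#  (t=1,i=16, bit27=1)
  nb ##.#.: next=.  (t=1,i=1, bit26=0)
  nb ##..#: next=.  (t=2,i=1, bit25=0)
  nb ##...: next=#  (t=0,i=14, bit24=1)
  nb #.###: next=#  (t=5,i=14, bit23=1)
  nb #.##.: next=#  (t=0,i=12, bit22=1)
  nb #.#.#: next=.  (t=0,i=8, bit21=0)
  nb #.#..: next=.  (t=0,i=3, bit20=0)
  nb #..##: next=.  (t=1,i=11, bit19=0)
  nb #..#.: next=.  (t=0,i=5, bit18=0)
  nb #...#: next=#  (t=4,i=8, bit17=1)
  nb #....: next=#  (t=0,i=15, bit16=1)
  nb .####: next=.  (t=1,i=13, bit15=0)
  nb .###.: next=.  (t=4,i=0, bit14=0)
  nb .##.#: next=#  (t=1,i=0, bit13=1)
  nb .##..: next=#  (t=0,i=13, bit12=1)
  nb .#.##: next=.  (t=0,i=11, bit11=0)
  nb .#.#.: next=#  (t=0,i=2, bit10=1)
  nb .#..#: next=.  (t=0,i=4, bit9=0)
  nb .#...: next=#  (t=1,i=3, bit8=1)
  nb ..###: next=.  (t=1,i=12, bit7=0)
  nb ..##.: next=.  (t=3,i=5, bit6=0)
  nb ..#.#: next=.  (t=0,i=1, bit5=0)
  nb ..#..: next=.  (t=6,i=3, bit4=0)
  nb ...##: next=#  (t=2,i=13, bit3=1)
  nb ...#.: next=#  (t=0,i=0, bit2=1)
  nb ....#: next=#  (t=0,i=17, bit1=1)
  nb .....: next=.  (t=0,i=16, bit0=0)
  bits 11101001110000110011010100001110 = 3921884430

3921884430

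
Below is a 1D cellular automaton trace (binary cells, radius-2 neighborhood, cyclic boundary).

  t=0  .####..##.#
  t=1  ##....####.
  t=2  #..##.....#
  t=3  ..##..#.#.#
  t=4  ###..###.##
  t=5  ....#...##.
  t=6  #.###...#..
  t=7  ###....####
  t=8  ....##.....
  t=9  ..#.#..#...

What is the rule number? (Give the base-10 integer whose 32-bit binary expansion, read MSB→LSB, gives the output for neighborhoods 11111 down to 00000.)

215821942

  nb #####: next=.  (t=4,i=0, bit31=0)
  nb ####.: next=.  (t=0,i=3, bit30=0)
  nb ###.#: next=.  (t=1,i=9, bit29=0)
  nb ###..: next=.  (t=0,i=4, bit28=0)
  nb ##.##: next=#  (t=1,i=10, bit27=1)
  nb ##.#.: next=#  (t=0,i=9, bit26=1)
  nb ##..#: next=.  (t=0,i=5, bit25=0)
  nb ##...: next=.  (t=1,i=2, bit24=0)
  nb #.###: next=#  (t=0,i=1, bit23=1)
  nb #.##.: next=#  (t=1,i=0, bit22=1)
  nb #.#.#: next=.  (t=0,i=10, bit21=0)
  nb #.#..: next=#  (t=3,i=10, bit20=1)
  nb #..##: next=#  (t=0,i=6, bit19=1)
  nb #..#.: next=#  (t=3,i=5, bit18=1)
  nb #...#: next=.  (t=5,i=6, bit17=0)
  nb #....: next=#  (t=1,i=3, bit16=1)
  nb .####: next=.  (t=0,i=2, bit15=0)
  nb .###.: next=.  (t=4,i=6, bit14=0)
  nb .##.#: next=#  (t=0,i=8, bit13=1)
  nb .##..: next=.  (t=1,i=1, bit12=0)
  nb .#.##: next=#  (t=0,i=0, bit11=1)
  nb .#.#.: next=#  (t=3,i=7, bit10=1)
  nb .#..#: next=#  (t=3,i=0, bit9=1)
  nb .#...: next=.  (t=5,i=5, bit8=0)
  nb ..###: next=.  (t=1,i=6, bit7=0)
  nb ..##.: next=#  (t=0,i=7, bit6=1)
  nb ..#.#: next=#  (t=3,i=6, bit5=1)
  nb ..#..: next=#  (t=5,i=4, bit4=1)
  nb ...##: next=.  (t=1,i=5, bit3=0)
  nb ...#.: next=#  (t=5,i=3, bit2=1)
  nb ....#: next=#  (t=1,i=4, bit1=1)
  nb .....: next=.  (t=2,i=7, bit0=0)
  bits 00001100110111010010111001110110 = 215821942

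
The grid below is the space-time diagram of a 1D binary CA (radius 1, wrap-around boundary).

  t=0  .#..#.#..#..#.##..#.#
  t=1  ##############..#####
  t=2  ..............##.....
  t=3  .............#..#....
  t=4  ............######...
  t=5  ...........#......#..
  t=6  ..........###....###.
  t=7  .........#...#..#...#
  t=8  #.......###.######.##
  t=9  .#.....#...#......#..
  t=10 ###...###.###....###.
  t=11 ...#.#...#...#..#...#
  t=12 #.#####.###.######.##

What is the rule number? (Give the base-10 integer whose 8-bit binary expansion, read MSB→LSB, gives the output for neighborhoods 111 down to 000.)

54

  ###|.  b7=0 t=1,i=0
  ##.|.  b6=0 t=0,i=15
  #.#|#  b5=1 t=0,i=0
  #..|#  b4=1 t=0,i=2
  .##|.  b3=0 t=0,i=14
  .#.|#  b2=1 t=0,i=1
  ..#|#  b1=1 t=0,i=3
  ...|.  b0=0 t=2,i=0
  bits 00110110 = 54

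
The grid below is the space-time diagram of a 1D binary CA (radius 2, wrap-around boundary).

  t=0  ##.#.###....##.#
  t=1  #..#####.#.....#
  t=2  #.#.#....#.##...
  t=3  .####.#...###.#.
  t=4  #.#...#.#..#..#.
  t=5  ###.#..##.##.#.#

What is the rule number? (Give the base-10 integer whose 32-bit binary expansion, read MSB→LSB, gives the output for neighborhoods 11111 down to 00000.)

  [31] ##### => .  t=1,i=5
  [30] ####. => .  t=1,i=6
  [29] ###.# => .  t=0,i=1
  [28] ###.. => #  t=0,i=7
  [27] ##.## => .  t=0,i=14
  [26] ##.#. => .  t=0,i=2
  [25] ##..# => .  t=1,i=1
  [24] ##... => .  t=0,i=8
  [23] #.### => #  t=0,i=5
  [22] #.##. => #  t=2,i=11
  [21] #.#.# => #  t=0,i=3
  [20] #.#.. => #  t=1,i=9
  [19] #..## => #  t=1,i=2
  [18] #..#. => #  t=4,i=10
  [17] #...# => #  t=2,i=14
  [16] #.... => #  t=0,i=9
  [15] .#### => #  t=1,i=4
  [14] .###. => #  t=0,i=0
  [13] .##.# => .  t=0,i=13
  [12] .##.. => #  t=1,i=0
  [11] .#.## => #  t=0,i=4
  [10] .#.#. => #  t=2,i=1
  [9] .#..# => .  t=3,i=15
  [8] .#... => .  t=1,i=10
  [7] ..### => .  t=1,i=3
  [6] ..##. => .  t=0,i=12
  [5] ..#.# => .  t=2,i=0
  [4] ..#.. => #  t=4,i=11
  [3] ...## => .  t=0,i=11
  [2] ...#. => .  t=2,i=8
  [1] ....# => .  t=0,i=10
  [0] ..... => #  t=1,i=12
  bits 00010000111111111101110000010001 = 285203473

285203473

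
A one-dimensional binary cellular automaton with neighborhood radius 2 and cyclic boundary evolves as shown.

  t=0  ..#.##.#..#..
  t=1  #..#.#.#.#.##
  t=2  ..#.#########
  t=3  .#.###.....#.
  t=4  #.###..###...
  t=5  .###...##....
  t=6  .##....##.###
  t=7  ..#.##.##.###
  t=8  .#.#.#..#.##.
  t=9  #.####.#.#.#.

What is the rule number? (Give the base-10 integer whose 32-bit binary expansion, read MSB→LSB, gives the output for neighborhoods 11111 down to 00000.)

1622539715

  ##### -> .   bit 31 = 0  t=2,i=6
  ####. -> #   bit 30 = 1  t=2,i=11
  ###.# -> #   bit 29 = 1  t=6,i=12
  ###.. -> .   bit 28 = 0  t=1,i=0
  ##.## -> .   bit 27 = 0  t=6,i=0
  ##.#. -> .   bit 26 = 0  t=0,i=6
  ##..# -> .   bit 25 = 0  t=1,i=1
  ##... -> .   bit 24 = 0  t=3,i=6
  #.### -> #   bit 23 = 1  t=1,i=11
  #.##. -> .   bit 22 = 0  t=0,i=4
  #.#.# -> #   bit 21 = 1  t=1,i=5
  #.#.. -> #   bit 20 = 1  t=0,i=7
  #..## -> .   bit 19 = 0  t=4,i=6
  #..#. -> #   bit 18 = 1  t=0,i=9
  #...# -> .   bit 17 = 0  t=4,i=11
  #.... -> #   bit 16 = 1  t=0,i=12
  .#### -> #   bit 15 = 1  t=2,i=5
  .###. -> #   bit 14 = 1  t=1,i=12
  .##.# -> #   bit 13 = 1  t=0,i=5
  .##.. -> #   bit 12 = 1  t=5,i=8
  .#.## -> #   bit 11 = 1  t=0,i=3
  .#.#. -> #   bit 10 = 1  t=1,i=4
  .#..# -> .   bit 9 = 0  t=0,i=8
  .#... -> #   bit 8 = 1  t=0,i=11
  ..### -> #   bit 7 = 1  t=4,i=7
  ..##. -> #   bit 6 = 1  t=5,i=7
  ..#.# -> .   bit 5 = 0  t=0,i=2
  ..#.. -> .   bit 4 = 0  t=0,i=10
  ...## -> .   bit 3 = 0  t=5,i=0
  ...#. -> .   bit 2 = 0  t=0,i=1
  ....# -> #   bit 1 = 1  t=0,i=0
  ..... -> #   bit 0 = 1  t=3,i=8
  bits 01100000101101011111110111000011 = 1622539715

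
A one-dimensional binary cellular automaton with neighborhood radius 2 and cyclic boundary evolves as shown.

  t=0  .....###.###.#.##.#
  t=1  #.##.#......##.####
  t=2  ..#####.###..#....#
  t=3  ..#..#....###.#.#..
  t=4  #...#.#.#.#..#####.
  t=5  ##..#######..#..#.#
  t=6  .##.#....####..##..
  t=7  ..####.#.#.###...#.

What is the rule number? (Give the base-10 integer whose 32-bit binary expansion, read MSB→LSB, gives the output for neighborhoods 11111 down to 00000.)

  [31] ##### => .  t=1,i=17
  [30] ####. => #  t=1,i=18
  [29] ###.# => .  t=0,i=7
  [28] ###.. => #  t=2,i=10
  [27] ##.## => .  t=0,i=8
  [26] ##.#. => #  t=0,i=12
  [25] ##..# => #  t=2,i=11
  [24] ##... => #  t=6,i=17
  [23] #.### => .  t=0,i=9
  [22] #.##. => #  t=0,i=15
  [21] #.#.# => #  t=0,i=13
  [20] #.#.. => #  t=0,i=18
  [19] #..## => .  t=2,i=1
  [18] #..#. => #  t=2,i=12
  [17] #...# => .  t=4,i=2
  [16] #.... => .  t=0,i=1
  [15] .#### => .  t=1,i=16
  [14] .###. => .  t=0,i=6
  [13] .##.# => #  t=0,i=16
  [12] .##.. => .  t=6,i=16
  [11] .#.## => .  t=0,i=14
  [10] .#.#. => #  t=3,i=15
  [9] .#..# => .  t=2,i=0
  [8] .#... => #  t=0,i=0
  [7] ..### => #  t=0,i=5
  [6] ..##. => .  t=1,i=12
  [5] ..#.# => #  t=4,i=4
  [4] ..#.. => .  t=2,i=13
  [3] ...## => .  t=0,i=4
  [2] ...#. => .  t=2,i=17
  [1] ....# => #  t=0,i=3
  [0] ..... => #  t=0,i=2
  bits 01010111011101000010010110100011 = 1467229603

1467229603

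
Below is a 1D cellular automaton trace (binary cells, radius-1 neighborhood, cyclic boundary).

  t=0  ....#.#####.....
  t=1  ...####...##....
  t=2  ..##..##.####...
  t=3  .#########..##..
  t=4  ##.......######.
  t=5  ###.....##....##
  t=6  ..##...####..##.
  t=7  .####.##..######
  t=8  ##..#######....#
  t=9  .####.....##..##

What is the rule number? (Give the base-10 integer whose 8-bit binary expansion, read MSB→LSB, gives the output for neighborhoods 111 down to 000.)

  nb ###: next=.  (t=0,i=7, bit7=0)
  nb ##.: next=#  (t=0,i=10, bit6=1)
  nb #.#: next=#  (t=0,i=5, bit5=1)
  nb #..: next=#  (t=0,i=11, bit4=1)
  nb .##: next=#  (t=0,i=6, bit3=1)
  nb .#.: next=#  (t=0,i=4, bit2=1)
  nb ..#: next=#  (t=0,i=3, bit1=1)
  nb ...: next=.  (t=0,i=0, bit0=0)
  bits 01111110 = 126

126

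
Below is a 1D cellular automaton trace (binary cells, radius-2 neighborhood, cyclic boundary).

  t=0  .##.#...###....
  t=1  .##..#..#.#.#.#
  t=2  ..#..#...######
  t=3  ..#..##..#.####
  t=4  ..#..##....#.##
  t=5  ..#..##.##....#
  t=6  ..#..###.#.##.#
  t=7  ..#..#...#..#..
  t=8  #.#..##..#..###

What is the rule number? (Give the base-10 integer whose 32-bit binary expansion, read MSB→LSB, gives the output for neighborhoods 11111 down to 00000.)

  ##### -> #   bit 31 = 1  t=2,i=11
  ####. -> #   bit 30 = 1  t=2,i=13
  ###.# -> .   bit 29 = 0  t=6,i=7
  ###.. -> #   bit 28 = 1  t=0,i=10
  ##.## -> #   bit 27 = 1  t=5,i=7
  ##.#. -> .   bit 26 = 0  t=0,i=3
  ##..# -> .   bit 25 = 0  t=1,i=3
  ##... -> .   bit 24 = 0  t=0,i=11
  #.### -> #   bit 23 = 1  t=3,i=11
  #.##. -> .   bit 22 = 0  t=1,i=1
  #.#.# -> #   bit 21 = 1  t=1,i=10
  #.#.. -> .   bit 20 = 0  t=0,i=4
  #..## -> .   bit 19 = 0  t=3,i=4
  #..#. -> .   bit 18 = 0  t=1,i=4
  #...# -> .   bit 17 = 0  t=0,i=6
  #.... -> #   bit 16 = 1  t=0,i=12
  .#### -> .   bit 15 = 0  t=2,i=10
  .###. -> .   bit 14 = 0  t=0,i=9
  .##.# -> #   bit 13 = 1  t=0,i=2
  .##.. -> #   bit 12 = 1  t=1,i=2
  .#.## -> .   bit 11 = 0  t=1,i=0
  .#.#. -> #   bit 10 = 1  t=1,i=9
  .#..# -> .   bit 9 = 0  t=1,i=6
  .#... -> #   bit 8 = 1  t=0,i=5
  ..### -> #   bit 7 = 1  t=0,i=8
  ..##. -> #   bit 6 = 1  t=0,i=1
  ..#.# -> .   bit 5 = 0  t=1,i=8
  ..#.. -> #   bit 4 = 1  t=1,i=5
  ...## -> .   bit 3 = 0  t=0,i=0
  ...#. -> .   bit 2 = 0  t=4,i=10
  ....# -> #   bit 1 = 1  t=0,i=14
  ..... -> .   bit 0 = 0  t=0,i=13
  bits 11011000101000010011010111010010 = 3634443730

3634443730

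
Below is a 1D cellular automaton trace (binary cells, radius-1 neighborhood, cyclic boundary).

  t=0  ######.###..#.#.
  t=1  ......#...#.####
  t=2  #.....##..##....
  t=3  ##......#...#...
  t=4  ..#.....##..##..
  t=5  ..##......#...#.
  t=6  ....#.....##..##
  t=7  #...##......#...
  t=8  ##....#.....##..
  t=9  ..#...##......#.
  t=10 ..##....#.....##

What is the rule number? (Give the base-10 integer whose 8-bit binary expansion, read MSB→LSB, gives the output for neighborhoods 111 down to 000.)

52

  ### -> .   bit 7 = 0  t=0,i=1
  ##. -> .   bit 6 = 0  t=0,i=5
  #.# -> #   bit 5 = 1  t=0,i=6
  #.. -> #   bit 4 = 1  t=0,i=10
  .## -> .   bit 3 = 0  t=0,i=0
  .#. -> #   bit 2 = 1  t=0,i=12
  ..# -> .   bit 1 = 0  t=0,i=11
  ... -> .   bit 0 = 0  t=1,i=1
  bits 00110100 = 52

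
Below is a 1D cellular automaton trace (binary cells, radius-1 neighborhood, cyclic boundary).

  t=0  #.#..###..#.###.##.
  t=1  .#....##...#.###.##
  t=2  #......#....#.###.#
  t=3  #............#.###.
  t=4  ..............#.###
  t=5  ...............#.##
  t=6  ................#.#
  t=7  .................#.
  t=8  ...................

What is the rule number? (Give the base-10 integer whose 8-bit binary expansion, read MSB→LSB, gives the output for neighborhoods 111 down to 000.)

  [7] ### => #  t=0,i=6
  [6] ##. => #  t=0,i=7
  [5] #.# => #  t=0,i=1
  [4] #.. => .  t=0,i=3
  [3] .## => .  t=0,i=5
  [2] .#. => .  t=0,i=0
  [1] ..# => .  t=0,i=4
  [0] ... => .  t=1,i=3
  bits 11100000 = 224

224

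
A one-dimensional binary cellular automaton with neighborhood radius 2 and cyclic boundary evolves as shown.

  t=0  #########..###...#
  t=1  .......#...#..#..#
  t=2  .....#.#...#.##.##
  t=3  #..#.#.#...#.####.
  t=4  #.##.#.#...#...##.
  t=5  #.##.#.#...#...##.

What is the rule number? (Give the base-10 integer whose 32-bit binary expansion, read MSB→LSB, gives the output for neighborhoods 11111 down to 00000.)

  #####|.  b31=0 t=0,i=1
  ####.|#  b30=1 t=0,i=7
  ###.#|#  b29=1 t=3,i=16
  ###..|.  b28=0 t=0,i=8
  ##.##|#  b27=1 t=2,i=15
  ##.#.|.  b26=0 t=3,i=17
  ##..#|.  b25=0 t=0,i=9
  ##...|#  b24=1 t=0,i=14
  #.###|.  b23=0 t=3,i=13
  #.##.|#  b22=1 t=2,i=13
  #.#.#|#  b21=1 t=3,i=5
  #.#..|#  b20=1 t=2,i=7
  #..##|.  b19=0 t=0,i=10
  #..#.|#  b18=1 t=1,i=13
  #...#|.  b17=0 t=0,i=15
  #....|.  b16=0 t=1,i=1
  .####|.  b15=0 t=0,i=0
  .###.|.  b14=0 t=0,i=12
  .##.#|#  b13=1 t=2,i=14
  .##..|.  b12=0 t=2,i=17
  .#.##|.  b11=0 t=2,i=12
  .#.#.|.  b10=0 t=2,i=6
  .#..#|.  b9=0 t=1,i=12
  .#...|.  b8=0 t=1,i=0
  ..###|#  b7=1 t=0,i=11
  ..##.|#  b6=1 t=4,i=15
  ..#.#|#  b5=1 t=2,i=5
  ..#..|#  b4=1 t=1,i=7
  ...##|.  b3=0 t=0,i=16
  ...#.|.  b2=0 t=1,i=6
  ....#|#  b1=1 t=1,i=5
  .....|.  b0=0 t=1,i=2
  bits 01101001011101000010000011110010 = 1769218290

1769218290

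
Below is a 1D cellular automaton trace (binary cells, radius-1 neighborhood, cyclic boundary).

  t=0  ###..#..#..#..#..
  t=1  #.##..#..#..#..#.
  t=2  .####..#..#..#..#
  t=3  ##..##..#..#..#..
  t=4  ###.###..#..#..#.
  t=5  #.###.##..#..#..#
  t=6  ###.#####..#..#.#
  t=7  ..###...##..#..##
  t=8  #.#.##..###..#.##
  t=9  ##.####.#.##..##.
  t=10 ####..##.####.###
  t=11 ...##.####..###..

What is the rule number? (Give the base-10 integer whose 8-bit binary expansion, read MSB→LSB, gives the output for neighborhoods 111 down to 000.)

120

  [7] ### => .  t=0,i=1
  [6] ##. => #  t=0,i=2
  [5] #.# => #  t=1,i=1
  [4] #.. => #  t=0,i=3
  [3] .## => #  t=0,i=0
  [2] .#. => .  t=0,i=5
  [1] ..# => .  t=0,i=4
  [0] ... => .  t=7,i=6
  bits 01111000 = 120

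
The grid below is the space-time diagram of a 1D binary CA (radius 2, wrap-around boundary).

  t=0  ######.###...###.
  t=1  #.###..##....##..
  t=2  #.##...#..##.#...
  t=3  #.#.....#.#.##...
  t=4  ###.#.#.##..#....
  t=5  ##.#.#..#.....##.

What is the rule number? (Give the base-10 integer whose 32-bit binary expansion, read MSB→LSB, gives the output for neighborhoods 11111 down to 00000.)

  nb #####: next=#  (t=0,i=2, bit31=1)
  nb ####.: next=#  (t=0,i=4, bit30=1)
  nb ###.#: next=.  (t=0,i=5, bit29=0)
  nb ###..: next=.  (t=0,i=9, bit28=0)
  nb ##.##: next=.  (t=0,i=6, bit27=0)
  nb ##.#.: next=#  (t=2,i=12, bit26=1)
  nb ##..#: next=.  (t=1,i=5, bit25=0)
  nb ##...: next=.  (t=0,i=10, bit24=0)
  nb #.###: next=#  (t=0,i=0, bit23=1)
  nb #.##.: next=#  (t=2,i=2, bit22=1)
  nb #.#.#: next=.  (t=3,i=10, bit21=0)
  nb #.#..: next=#  (t=2,i=13, bit20=1)
  nb #..##: next=.  (t=1,i=6, bit19=0)
  nb #..#.: next=.  (t=1,i=16, bit18=0)
  nb #...#: next=.  (t=0,i=11, bit17=0)
  nb #....: next=#  (t=1,i=10, bit16=1)
  nb .####: next=.  (t=0,i=1, bit15=0)
  nb .###.: next=#  (t=0,i=8, bit14=1)
  nb .##.#: next=.  (t=2,i=11, bit13=0)
  nb .##..: next=.  (t=1,i=8, bit12=0)
  nb .#.##: next=.  (t=1,i=1, bit11=0)
  nb .#.#.: next=#  (t=3,i=1, bit10=1)
  nb .#..#: next=#  (t=2,i=8, bit9=1)
  nb .#...: next=.  (t=2,i=14, bit8=0)
  nb ..###: next=#  (t=0,i=13, bit7=1)
  nb ..##.: next=#  (t=1,i=7, bit6=1)
  nb ..#.#: next=#  (t=1,i=0, bit5=1)
  nb ..#..: next=.  (t=2,i=7, bit4=0)
  nb ...##: next=.  (t=0,i=12, bit3=0)
  nb ...#.: next=.  (t=2,i=6, bit2=0)
  nb ....#: next=#  (t=1,i=11, bit1=1)
  nb .....: next=.  (t=3,i=5, bit0=0)
  bits 11000100110100010100011011100010 = 3302049506

3302049506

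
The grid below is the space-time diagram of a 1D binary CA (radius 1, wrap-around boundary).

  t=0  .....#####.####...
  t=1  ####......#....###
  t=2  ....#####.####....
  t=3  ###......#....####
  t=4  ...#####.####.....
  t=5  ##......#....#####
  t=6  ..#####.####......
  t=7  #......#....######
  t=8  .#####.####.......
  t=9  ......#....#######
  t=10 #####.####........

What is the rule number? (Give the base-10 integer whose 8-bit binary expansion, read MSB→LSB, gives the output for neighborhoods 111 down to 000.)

53

  nb ###: next=.  (t=0,i=6, bit7=0)
  nb ##.: next=.  (t=0,i=9, bit6=0)
  nb #.#: next=#  (t=0,i=10, bit5=1)
  nb #..: next=#  (t=0,i=15, bit4=1)
  nb .##: next=.  (t=0,i=5, bit3=0)
  nb .#.: next=#  (t=1,i=10, bit2=1)
  nb ..#: next=.  (t=0,i=4, bit1=0)
  nb ...: next=#  (t=0,i=0, bit0=1)
  bits 00110101 = 53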